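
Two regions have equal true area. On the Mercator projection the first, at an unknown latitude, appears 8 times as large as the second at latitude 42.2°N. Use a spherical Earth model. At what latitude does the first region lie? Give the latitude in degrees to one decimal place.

74.8°

Mercator areal scale is sec²φ, so apparent-area ratio = sec²φ₁ / sec²φ₂ = cos²φ₂ / cos²φ₁.
cos²φ₂ / cos²φ₁ = 8  ⇒  cos φ₁ = cos 42.2° / √8 = 0.7408/2.828 = 0.2619.
φ₁ = arccos(0.2619) ≈ 74.8°.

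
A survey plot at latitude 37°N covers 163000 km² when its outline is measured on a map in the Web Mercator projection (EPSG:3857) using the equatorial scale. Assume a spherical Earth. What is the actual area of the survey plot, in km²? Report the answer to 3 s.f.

104000 km²

Mercator is conformal, so the point scale is isotropic: h = k = sec φ = 1/cos φ.
Areal scale = k² = sec²φ = 1/cos²(37°) = 1/0.7986² = 1.568.
True area = apparent / (areal scale) = 163000 / 1.568 ≈ 104000 km².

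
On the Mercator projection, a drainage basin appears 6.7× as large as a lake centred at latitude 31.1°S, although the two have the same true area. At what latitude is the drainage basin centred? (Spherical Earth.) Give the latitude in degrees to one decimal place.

For equal true areas on Mercator, apparent areas scale as sec²φ, so the ratio is cos²φ₂ / cos²φ₁.
cos²φ₂ / cos²φ₁ = 6.7  ⇒  cos φ₁ = cos 31.1° / √6.7 = 0.8563/2.588 = 0.3308.
φ₁ = arccos(0.3308) ≈ 70.7°.

70.7°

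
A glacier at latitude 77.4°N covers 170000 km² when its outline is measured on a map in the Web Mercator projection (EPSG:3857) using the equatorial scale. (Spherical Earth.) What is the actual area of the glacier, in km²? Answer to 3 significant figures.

The Mercator projection is conformal; its linear scale factor is the same in every direction and equals sec φ = 1/cos φ.
Areal scale = k² = sec²φ = 1/cos²(77.4°) = 1/0.2181² = 21.01.
True area = apparent / (areal scale) = 170000 / 21.01 ≈ 8090 km².

8090 km²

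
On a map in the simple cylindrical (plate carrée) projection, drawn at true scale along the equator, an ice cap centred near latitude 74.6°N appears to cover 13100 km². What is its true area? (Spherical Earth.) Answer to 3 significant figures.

3480 km²

Plate carrée maps x = Rλ, y = Rφ. The meridian scale is h = 1 and the parallel scale is k = 1/cos φ = sec φ.
Areal scale = h·k = 1 × sec φ; at 74.6°, h = 1.000, k = 3.766, so h·k = 3.766.
True area = apparent / (areal scale) = 13100 / 3.766 ≈ 3480 km².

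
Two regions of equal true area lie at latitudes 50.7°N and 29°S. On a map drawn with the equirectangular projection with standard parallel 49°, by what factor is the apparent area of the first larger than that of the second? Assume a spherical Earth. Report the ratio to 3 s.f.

1.38

With standard parallel φ₀ = 49°, the equirectangular projection gives x = Rλ cos φ₀, y = Rφ, so h = 1 and k = cos 49° / cos φ.
Areal scale at 50.7°: h·k = 1.000 × 1.036 = 1.036.
Areal scale at 29°: h·k = 1.000 × 0.7501 = 0.7501.
Ratio = 1.036/0.7501 ≈ 1.38.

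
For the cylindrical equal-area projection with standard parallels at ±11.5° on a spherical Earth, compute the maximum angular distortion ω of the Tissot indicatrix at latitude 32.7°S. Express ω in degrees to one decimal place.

17.4°

For cylindrical equal-area with standard parallel φ₀, h = cos φ / cos φ₀ and k = cos φ₀ / cos φ, so h·k = 1.
At 32.7°: h = 0.8588, k = 1.164; principal scales a = 1.164, b = 0.8588.
sin(ω/2) = (a − b)/(a + b) = 0.3057/2.023 = 0.1511, so ω = 2 arcsin(0.1511) ≈ 17.4°.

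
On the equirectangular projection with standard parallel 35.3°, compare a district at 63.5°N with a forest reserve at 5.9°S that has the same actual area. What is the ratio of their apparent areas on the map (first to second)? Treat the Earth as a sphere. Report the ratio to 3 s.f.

2.23

In the equirectangular projection with standard parallel φ₀ = 35.3° (x = Rλ cos φ₀, y = Rφ), meridians are true-scale (h = 1) and the parallel scale is k = cos φ₀ / cos φ.
Areal scale at 63.5°: h·k = 1.000 × 1.829 = 1.829.
Areal scale at 5.9°: h·k = 1.000 × 0.8205 = 0.8205.
Ratio = 1.829/0.8205 ≈ 2.23.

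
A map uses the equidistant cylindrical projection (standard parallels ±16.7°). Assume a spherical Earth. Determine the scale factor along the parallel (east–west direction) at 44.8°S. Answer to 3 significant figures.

With standard parallel φ₀ = 16.7°, the equirectangular projection gives x = Rλ cos φ₀, y = Rφ, so h = 1 and k = cos 16.7° / cos φ.
k = cos 16.7° / cos 44.8° = 0.9578/0.7096 = 1.350.

1.35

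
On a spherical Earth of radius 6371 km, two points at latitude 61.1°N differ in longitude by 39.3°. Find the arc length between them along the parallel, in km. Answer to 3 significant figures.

Arc length along a parallel = R cos φ · Δλ (with Δλ in radians).
= 6371 × cos 61.1° × (39.3° × π/180) = 6371 × 0.4833 × 0.6859 ≈ 2110 km.

2110 km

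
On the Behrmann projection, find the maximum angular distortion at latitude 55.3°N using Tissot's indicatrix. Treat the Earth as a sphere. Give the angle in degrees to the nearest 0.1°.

46.7°

Behrmann is a cylindrical equal-area projection with standard parallels at ±30°. A cylindrical equal-area projection with standard parallel φ₀ has meridian scale h = cos φ / cos φ₀ and parallel scale k = cos φ₀ / cos φ (so areas are preserved, h·k = 1).
At 55.3°: h = 0.6573, k = 1.521; principal scales a = 1.521, b = 0.6573.
sin(ω/2) = (a − b)/(a + b) = 0.8639/2.179 = 0.3965, so ω = 2 arcsin(0.3965) ≈ 46.7°.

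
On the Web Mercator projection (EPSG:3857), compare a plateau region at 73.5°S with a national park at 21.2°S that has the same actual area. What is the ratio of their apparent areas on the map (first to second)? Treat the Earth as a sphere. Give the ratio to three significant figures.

10.8

On Mercator, area is exaggerated by sec²φ = 1/cos²φ.
At 73.5°: sec²(73.5°) = 1/0.2840² = 12.40.
At 21.2°: sec²(21.2°) = 1/0.9323² = 1.150.
Ratio = 12.40/1.150 = cos²(21.2°)/cos²(73.5°) ≈ 10.8.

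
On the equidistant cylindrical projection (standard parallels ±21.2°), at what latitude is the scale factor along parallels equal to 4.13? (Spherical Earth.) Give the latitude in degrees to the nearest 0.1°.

77.0°

The equidistant cylindrical projection with φ₀ = 21.2° has h = 1 (meridians true) and k = cos φ₀ / cos φ along parallels.
k = cos φ₀ / cos φ = 4.13  ⇒  cos φ = cos 21.2° / 4.13 = 0.2257.
φ = arccos(0.2257) ≈ 77.0°.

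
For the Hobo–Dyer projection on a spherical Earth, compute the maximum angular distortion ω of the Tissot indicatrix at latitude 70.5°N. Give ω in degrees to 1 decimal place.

88.7°

Hobo–Dyer is a cylindrical equal-area projection with standard parallels at ±37.5°. Cylindrical equal-area (φ₀ = 37.5°): h = cos φ / cos 37.5° along meridians, k = cos 37.5° / cos φ along parallels; h·k = 1.
At 70.5°: h = 0.4208, k = 2.377; principal scales a = 2.377, b = 0.4208.
sin(ω/2) = (a − b)/(a + b) = 1.956/2.797 = 0.6992, so ω = 2 arcsin(0.6992) ≈ 88.7°.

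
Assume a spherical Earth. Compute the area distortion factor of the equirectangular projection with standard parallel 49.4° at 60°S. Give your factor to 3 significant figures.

1.30

With standard parallel φ₀ = 49.4°, the equirectangular projection gives x = Rλ cos φ₀, y = Rφ, so h = 1 and k = cos 49.4° / cos φ.
Areal scale = h·k = 1 × cos φ₀ / cos φ; at 60°, h = 1.000, k = 1.302, so h·k = 1.302.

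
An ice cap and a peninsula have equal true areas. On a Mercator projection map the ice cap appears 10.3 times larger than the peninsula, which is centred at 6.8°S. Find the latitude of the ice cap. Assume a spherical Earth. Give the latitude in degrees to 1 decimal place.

Mercator areal scale is sec²φ, so apparent-area ratio = sec²φ₁ / sec²φ₂ = cos²φ₂ / cos²φ₁.
cos²φ₂ / cos²φ₁ = 10.3  ⇒  cos φ₁ = cos 6.8° / √10.3 = 0.9930/3.209 = 0.3094.
φ₁ = arccos(0.3094) ≈ 72.0°.

72.0°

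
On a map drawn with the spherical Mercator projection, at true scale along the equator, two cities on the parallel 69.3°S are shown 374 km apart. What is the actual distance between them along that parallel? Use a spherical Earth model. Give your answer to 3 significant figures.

132 km

The Mercator projection is conformal; its linear scale factor is the same in every direction and equals sec φ = 1/cos φ.
Along the parallel at 69.3°, map distances are exaggerated by k = sec 69.3° = 2.829.
True distance = 374 / 2.829 = 374 × cos 69.3° ≈ 132 km.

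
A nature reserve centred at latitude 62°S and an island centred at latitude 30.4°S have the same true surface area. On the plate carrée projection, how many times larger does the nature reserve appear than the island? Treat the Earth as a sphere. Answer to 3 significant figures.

Plate carrée maps x = Rλ, y = Rφ. The meridian scale is h = 1 and the parallel scale is k = 1/cos φ = sec φ.
Areal scale at 62°: h·k = 1.000 × 2.130 = 2.130.
Areal scale at 30.4°: h·k = 1.000 × 1.159 = 1.159.
Ratio = 2.130/1.159 ≈ 1.84.

1.84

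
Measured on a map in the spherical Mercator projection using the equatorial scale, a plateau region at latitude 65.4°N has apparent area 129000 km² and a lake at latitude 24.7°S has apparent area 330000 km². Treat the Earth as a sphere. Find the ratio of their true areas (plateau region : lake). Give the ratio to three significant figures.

On Mercator the areal scale is sec²φ, so true area = apparent × cos²φ.
True area of plateau region: 129000 × cos²(65.4°) = 129000 × 0.1733 = 22350 km².
True area of lake: 330000 × cos²(24.7°) = 330000 × 0.8254 = 272400 km².
Ratio = 22350 / 272400 ≈ 0.0821.

0.0821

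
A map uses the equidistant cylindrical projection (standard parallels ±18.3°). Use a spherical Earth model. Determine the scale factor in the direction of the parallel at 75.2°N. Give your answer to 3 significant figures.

3.72

The equidistant cylindrical projection with φ₀ = 18.3° has h = 1 (meridians true) and k = cos φ₀ / cos φ along parallels.
k = cos 18.3° / cos 75.2° = 0.9494/0.2554 = 3.717.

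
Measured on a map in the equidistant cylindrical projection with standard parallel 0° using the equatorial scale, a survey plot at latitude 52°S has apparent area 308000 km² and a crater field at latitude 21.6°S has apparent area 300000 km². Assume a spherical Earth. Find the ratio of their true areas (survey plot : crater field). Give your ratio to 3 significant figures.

On the plate carrée, areal scale = h·k = 1 × sec φ, so true area = apparent × cos φ.
True area of survey plot: 308000 × cos(52°) = 308000 × 0.6157 = 189600 km².
True area of crater field: 300000 × cos(21.6°) = 300000 × 0.9298 = 278900 km².
Ratio = 189600 / 278900 ≈ 0.680.

0.680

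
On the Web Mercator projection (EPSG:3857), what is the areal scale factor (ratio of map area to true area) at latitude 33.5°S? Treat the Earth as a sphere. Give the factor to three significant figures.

The Mercator projection is conformal; its linear scale factor is the same in every direction and equals sec φ = 1/cos φ.
Areal scale = k² = sec²φ = 1/cos²(33.5°) = 1/0.8339² = 1.438.

1.44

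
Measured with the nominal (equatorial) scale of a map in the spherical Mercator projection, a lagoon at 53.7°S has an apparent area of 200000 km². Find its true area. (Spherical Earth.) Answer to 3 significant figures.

70100 km²

Mercator is conformal, so the point scale is isotropic: h = k = sec φ = 1/cos φ.
Areal scale = k² = sec²φ = 1/cos²(53.7°) = 1/0.5920² = 2.853.
True area = apparent / (areal scale) = 200000 / 2.853 ≈ 70100 km².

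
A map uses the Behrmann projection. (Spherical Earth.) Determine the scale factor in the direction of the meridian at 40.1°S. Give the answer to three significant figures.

0.883

The Behrmann projection is cylindrical equal-area with φ₀ = 30°. For cylindrical equal-area with standard parallel φ₀, h = cos φ / cos φ₀ and k = cos φ₀ / cos φ, so h·k = 1.
h = cos 40.1° / cos 30° = 0.7649/0.8660 = 0.8833.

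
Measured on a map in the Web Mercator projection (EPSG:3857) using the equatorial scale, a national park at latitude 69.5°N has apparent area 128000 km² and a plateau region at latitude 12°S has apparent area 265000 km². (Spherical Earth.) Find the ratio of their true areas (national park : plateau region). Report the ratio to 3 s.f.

0.0619

Since Mercator area scale is 1/cos²φ, the true area equals the apparent area multiplied by cos²φ.
True area of national park: 128000 × cos²(69.5°) = 128000 × 0.1226 = 15700 km².
True area of plateau region: 265000 × cos²(12°) = 265000 × 0.9568 = 253500 km².
Ratio = 15700 / 253500 ≈ 0.0619.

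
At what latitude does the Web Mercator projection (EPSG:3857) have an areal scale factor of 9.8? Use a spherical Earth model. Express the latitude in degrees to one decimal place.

Mercator areal scale is sec²φ.
sec²φ = 9.8  ⇒  cos²φ = 0.1020  ⇒  cos φ = 0.3194.
φ = arccos(0.3194) ≈ 71.4°.

71.4°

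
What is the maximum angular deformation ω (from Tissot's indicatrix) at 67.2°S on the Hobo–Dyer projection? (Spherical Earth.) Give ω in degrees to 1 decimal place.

The Hobo–Dyer projection is cylindrical equal-area with φ₀ = 37.5°. For cylindrical equal-area with standard parallel φ₀, h = cos φ / cos φ₀ and k = cos φ₀ / cos φ, so h·k = 1.
At 67.2°: h = 0.4885, k = 2.047; principal scales a = 2.047, b = 0.4885.
sin(ω/2) = (a − b)/(a + b) = 1.559/2.536 = 0.6147, so ω = 2 arcsin(0.6147) ≈ 75.9°.

75.9°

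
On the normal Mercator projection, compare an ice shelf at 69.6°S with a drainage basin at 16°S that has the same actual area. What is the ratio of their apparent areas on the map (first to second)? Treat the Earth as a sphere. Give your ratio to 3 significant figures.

7.60

Mercator areal scale is sec²φ.
At 69.6°: sec²(69.6°) = 1/0.3486² = 8.230.
At 16°: sec²(16°) = 1/0.9613² = 1.082.
Ratio = 8.230/1.082 = cos²(16°)/cos²(69.6°) ≈ 7.60.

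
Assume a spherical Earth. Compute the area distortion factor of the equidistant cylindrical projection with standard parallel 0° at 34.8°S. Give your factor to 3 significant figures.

1.22

Plate carrée maps x = Rλ, y = Rφ. The meridian scale is h = 1 and the parallel scale is k = 1/cos φ = sec φ.
Areal scale = h·k = 1 × sec φ; at 34.8°, h = 1.000, k = 1.218, so h·k = 1.218.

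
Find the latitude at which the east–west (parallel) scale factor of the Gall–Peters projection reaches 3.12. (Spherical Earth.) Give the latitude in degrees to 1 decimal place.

76.9°

Gall–Peters is a cylindrical equal-area projection with standard parallels at ±45°. For cylindrical equal-area with standard parallel φ₀, h = cos φ / cos φ₀ and k = cos φ₀ / cos φ, so h·k = 1.
k = cos φ₀ / cos φ = 3.12  ⇒  cos φ = cos 45° / 3.12 = 0.2266.
φ = arccos(0.2266) ≈ 76.9°.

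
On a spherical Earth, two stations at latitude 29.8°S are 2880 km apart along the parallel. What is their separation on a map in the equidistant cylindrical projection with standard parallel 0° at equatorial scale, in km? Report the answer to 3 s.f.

For the equirectangular projection with φ₀ = 0 (plate carrée), h = 1 along meridians and k = sec φ along parallels.
Along the parallel, k = sec 29.8° = 1/0.8678 = 1.152.
Map distance = 2880 × 1.152 ≈ 3320 km.

3320 km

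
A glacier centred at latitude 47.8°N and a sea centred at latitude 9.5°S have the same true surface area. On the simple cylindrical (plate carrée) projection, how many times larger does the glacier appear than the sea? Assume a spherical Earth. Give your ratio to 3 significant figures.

1.47

For the equirectangular projection with φ₀ = 0 (plate carrée), h = 1 along meridians and k = sec φ along parallels.
Areal scale at 47.8°: h·k = 1.000 × 1.489 = 1.489.
Areal scale at 9.5°: h·k = 1.000 × 1.014 = 1.014.
Ratio = 1.489/1.014 ≈ 1.47.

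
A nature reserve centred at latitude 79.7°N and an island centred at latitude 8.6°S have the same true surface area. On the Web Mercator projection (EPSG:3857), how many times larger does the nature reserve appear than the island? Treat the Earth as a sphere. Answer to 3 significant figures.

Mercator is conformal with k = sec φ, so areal scale = k² = sec²φ.
At 79.7°: sec²(79.7°) = 1/0.1788² = 31.28.
At 8.6°: sec²(8.6°) = 1/0.9888² = 1.023.
Ratio = 31.28/1.023 = cos²(8.6°)/cos²(79.7°) ≈ 30.6.

30.6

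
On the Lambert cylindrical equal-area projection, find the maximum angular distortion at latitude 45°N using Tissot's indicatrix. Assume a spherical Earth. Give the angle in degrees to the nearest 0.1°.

The Lambert cylindrical equal-area projection is the cylindrical equal-area projection with its standard parallel at the equator (φ₀ = 0). For cylindrical equal-area with standard parallel φ₀, h = cos φ / cos φ₀ and k = cos φ₀ / cos φ, so h·k = 1.
At 45°: h = 0.7071, k = 1.414; principal scales a = 1.414, b = 0.7071.
sin(ω/2) = (a − b)/(a + b) = 0.7071/2.121 = 0.3333, so ω = 2 arcsin(0.3333) ≈ 38.9°.

38.9°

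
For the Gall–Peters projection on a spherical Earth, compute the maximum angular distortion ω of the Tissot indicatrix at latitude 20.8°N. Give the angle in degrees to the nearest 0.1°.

Gall–Peters is a cylindrical equal-area projection with standard parallels at ±45°. A cylindrical equal-area projection with standard parallel φ₀ has meridian scale h = cos φ / cos φ₀ and parallel scale k = cos φ₀ / cos φ (so areas are preserved, h·k = 1).
At 20.8°: h = 1.322, k = 0.7564; principal scales a = 1.322, b = 0.7564.
sin(ω/2) = (a − b)/(a + b) = 0.5656/2.078 = 0.2721, so ω = 2 arcsin(0.2721) ≈ 31.6°.

31.6°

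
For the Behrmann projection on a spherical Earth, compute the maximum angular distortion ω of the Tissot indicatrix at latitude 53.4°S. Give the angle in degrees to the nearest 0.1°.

Behrmann is a cylindrical equal-area projection with standard parallels at ±30°. For cylindrical equal-area with standard parallel φ₀, h = cos φ / cos φ₀ and k = cos φ₀ / cos φ, so h·k = 1.
At 53.4°: h = 0.6885, k = 1.453; principal scales a = 1.453, b = 0.6885.
sin(ω/2) = (a − b)/(a + b) = 0.7641/2.141 = 0.3569, so ω = 2 arcsin(0.3569) ≈ 41.8°.

41.8°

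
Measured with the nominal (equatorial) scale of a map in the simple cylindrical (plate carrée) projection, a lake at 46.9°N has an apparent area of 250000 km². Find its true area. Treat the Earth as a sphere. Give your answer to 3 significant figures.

171000 km²

In the plate carrée (x = Rλ, y = Rφ), meridians are true-scale (h = 1) and parallels are stretched by k = sec φ.
Areal scale = h·k = 1 × sec φ; at 46.9°, h = 1.000, k = 1.464, so h·k = 1.464.
True area = apparent / (areal scale) = 250000 / 1.464 ≈ 171000 km².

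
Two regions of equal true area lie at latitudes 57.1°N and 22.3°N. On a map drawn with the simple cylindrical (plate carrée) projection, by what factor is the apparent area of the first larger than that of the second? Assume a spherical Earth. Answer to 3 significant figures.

1.70

In the plate carrée (x = Rλ, y = Rφ), meridians are true-scale (h = 1) and parallels are stretched by k = sec φ.
Areal scale at 57.1°: h·k = 1.000 × 1.841 = 1.841.
Areal scale at 22.3°: h·k = 1.000 × 1.081 = 1.081.
Ratio = 1.841/1.081 ≈ 1.70.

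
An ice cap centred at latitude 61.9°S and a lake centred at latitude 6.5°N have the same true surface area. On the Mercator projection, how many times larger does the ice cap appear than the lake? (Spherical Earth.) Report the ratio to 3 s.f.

4.45

Mercator areal scale is sec²φ.
At 61.9°: sec²(61.9°) = 1/0.4710² = 4.508.
At 6.5°: sec²(6.5°) = 1/0.9936² = 1.013.
Ratio = 4.508/1.013 = cos²(6.5°)/cos²(61.9°) ≈ 4.45.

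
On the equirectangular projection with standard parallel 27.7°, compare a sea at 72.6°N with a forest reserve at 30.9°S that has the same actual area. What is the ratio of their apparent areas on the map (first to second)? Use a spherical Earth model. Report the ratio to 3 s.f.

2.87

The equidistant cylindrical projection with φ₀ = 27.7° has h = 1 (meridians true) and k = cos φ₀ / cos φ along parallels.
Areal scale at 72.6°: h·k = 1.000 × 2.961 = 2.961.
Areal scale at 30.9°: h·k = 1.000 × 1.032 = 1.032.
Ratio = 2.961/1.032 ≈ 2.87.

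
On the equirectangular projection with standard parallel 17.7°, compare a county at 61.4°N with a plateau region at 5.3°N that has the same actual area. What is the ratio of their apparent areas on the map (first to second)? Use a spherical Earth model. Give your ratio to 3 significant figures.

The equidistant cylindrical projection with φ₀ = 17.7° has h = 1 (meridians true) and k = cos φ₀ / cos φ along parallels.
Areal scale at 61.4°: h·k = 1.000 × 1.990 = 1.990.
Areal scale at 5.3°: h·k = 1.000 × 0.9568 = 0.9568.
Ratio = 1.990/0.9568 ≈ 2.08.

2.08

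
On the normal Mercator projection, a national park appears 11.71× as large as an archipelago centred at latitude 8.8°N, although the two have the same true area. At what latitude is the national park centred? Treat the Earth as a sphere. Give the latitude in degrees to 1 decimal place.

73.2°

Mercator areal scale is sec²φ, so apparent-area ratio = sec²φ₁ / sec²φ₂ = cos²φ₂ / cos²φ₁.
cos²φ₂ / cos²φ₁ = 11.71  ⇒  cos φ₁ = cos 8.8° / √11.71 = 0.9882/3.422 = 0.2888.
φ₁ = arccos(0.2888) ≈ 73.2°.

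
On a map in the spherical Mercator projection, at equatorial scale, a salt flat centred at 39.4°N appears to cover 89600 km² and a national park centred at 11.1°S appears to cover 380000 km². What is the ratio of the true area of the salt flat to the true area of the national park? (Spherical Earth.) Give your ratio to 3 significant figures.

0.146

Since Mercator area scale is 1/cos²φ, the true area equals the apparent area multiplied by cos²φ.
True area of salt flat: 89600 × cos²(39.4°) = 89600 × 0.5971 = 53500 km².
True area of national park: 380000 × cos²(11.1°) = 380000 × 0.9629 = 365900 km².
Ratio = 53500 / 365900 ≈ 0.146.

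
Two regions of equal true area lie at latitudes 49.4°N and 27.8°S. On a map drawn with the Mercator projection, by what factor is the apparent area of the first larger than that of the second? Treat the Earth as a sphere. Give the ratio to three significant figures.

1.85

On Mercator, area is exaggerated by sec²φ = 1/cos²φ.
At 49.4°: sec²(49.4°) = 1/0.6508² = 2.361.
At 27.8°: sec²(27.8°) = 1/0.8846² = 1.278.
Ratio = 2.361/1.278 = cos²(27.8°)/cos²(49.4°) ≈ 1.85.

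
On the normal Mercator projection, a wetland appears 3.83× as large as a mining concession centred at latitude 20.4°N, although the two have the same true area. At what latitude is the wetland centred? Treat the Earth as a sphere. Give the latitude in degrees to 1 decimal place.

61.4°

Mercator areal scale is sec²φ, so apparent-area ratio = sec²φ₁ / sec²φ₂ = cos²φ₂ / cos²φ₁.
cos²φ₂ / cos²φ₁ = 3.83  ⇒  cos φ₁ = cos 20.4° / √3.83 = 0.9373/1.957 = 0.4789.
φ₁ = arccos(0.4789) ≈ 61.4°.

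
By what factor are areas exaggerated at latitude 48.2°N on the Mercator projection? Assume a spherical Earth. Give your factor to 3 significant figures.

2.25

Mercator is conformal, so the point scale is isotropic: h = k = sec φ = 1/cos φ.
Areal scale = k² = sec²φ = 1/cos²(48.2°) = 1/0.6665² = 2.251.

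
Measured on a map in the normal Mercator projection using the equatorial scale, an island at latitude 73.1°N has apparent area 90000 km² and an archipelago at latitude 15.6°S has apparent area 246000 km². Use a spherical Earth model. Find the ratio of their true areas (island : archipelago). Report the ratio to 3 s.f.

0.0333

Mercator's areal exaggeration is sec²φ; hence true area = (apparent area) · cos²φ.
True area of island: 90000 × cos²(73.1°) = 90000 × 0.08451 = 7606 km².
True area of archipelago: 246000 × cos²(15.6°) = 246000 × 0.9277 = 228200 km².
Ratio = 7606 / 228200 ≈ 0.0333.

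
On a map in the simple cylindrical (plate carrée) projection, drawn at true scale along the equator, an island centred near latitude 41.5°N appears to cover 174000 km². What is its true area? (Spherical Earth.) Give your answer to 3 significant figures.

130000 km²

In the plate carrée (x = Rλ, y = Rφ), meridians are true-scale (h = 1) and parallels are stretched by k = sec φ.
Areal scale = h·k = 1 × sec φ; at 41.5°, h = 1.000, k = 1.335, so h·k = 1.335.
True area = apparent / (areal scale) = 174000 / 1.335 ≈ 130000 km².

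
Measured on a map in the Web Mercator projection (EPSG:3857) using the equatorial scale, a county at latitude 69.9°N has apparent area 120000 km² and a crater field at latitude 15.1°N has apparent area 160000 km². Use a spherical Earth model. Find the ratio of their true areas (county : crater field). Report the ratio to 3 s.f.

On Mercator the areal scale is sec²φ, so true area = apparent × cos²φ.
True area of county: 120000 × cos²(69.9°) = 120000 × 0.1181 = 14170 km².
True area of crater field: 160000 × cos²(15.1°) = 160000 × 0.9321 = 149100 km².
Ratio = 14170 / 149100 ≈ 0.0950.

0.0950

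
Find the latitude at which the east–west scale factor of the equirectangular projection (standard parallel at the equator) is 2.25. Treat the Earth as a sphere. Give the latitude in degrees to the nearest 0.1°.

63.6°

Plate carrée: h = 1, k = sec φ along parallels.
sec φ = 2.25  ⇒  cos φ = 0.4444  ⇒  φ ≈ 63.6°.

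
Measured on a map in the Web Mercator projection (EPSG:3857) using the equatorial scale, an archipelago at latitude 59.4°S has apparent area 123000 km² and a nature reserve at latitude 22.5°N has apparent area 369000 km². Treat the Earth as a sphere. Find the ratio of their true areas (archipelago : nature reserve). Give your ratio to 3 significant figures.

0.101

On Mercator the areal scale is sec²φ, so true area = apparent × cos²φ.
True area of archipelago: 123000 × cos²(59.4°) = 123000 × 0.2591 = 31870 km².
True area of nature reserve: 369000 × cos²(22.5°) = 369000 × 0.8536 = 315000 km².
Ratio = 31870 / 315000 ≈ 0.101.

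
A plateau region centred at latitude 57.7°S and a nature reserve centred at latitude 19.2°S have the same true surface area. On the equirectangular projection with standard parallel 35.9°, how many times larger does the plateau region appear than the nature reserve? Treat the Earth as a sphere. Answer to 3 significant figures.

In the equirectangular projection with standard parallel φ₀ = 35.9° (x = Rλ cos φ₀, y = Rφ), meridians are true-scale (h = 1) and the parallel scale is k = cos φ₀ / cos φ.
Areal scale at 57.7°: h·k = 1.000 × 1.516 = 1.516.
Areal scale at 19.2°: h·k = 1.000 × 0.8578 = 0.8578.
Ratio = 1.516/0.8578 ≈ 1.77.

1.77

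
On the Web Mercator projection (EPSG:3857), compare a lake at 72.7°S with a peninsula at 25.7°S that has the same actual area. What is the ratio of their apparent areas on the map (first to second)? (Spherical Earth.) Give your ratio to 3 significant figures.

9.18

On Mercator, area is exaggerated by sec²φ = 1/cos²φ.
At 72.7°: sec²(72.7°) = 1/0.2974² = 11.31.
At 25.7°: sec²(25.7°) = 1/0.9011² = 1.232.
Ratio = 11.31/1.232 = cos²(25.7°)/cos²(72.7°) ≈ 9.18.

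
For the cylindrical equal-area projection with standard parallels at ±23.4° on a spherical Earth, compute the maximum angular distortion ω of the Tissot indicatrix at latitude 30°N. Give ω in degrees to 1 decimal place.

A cylindrical equal-area projection with standard parallel φ₀ has meridian scale h = cos φ / cos φ₀ and parallel scale k = cos φ₀ / cos φ (so areas are preserved, h·k = 1).
At 30°: h = 0.9436, k = 1.060; principal scales a = 1.060, b = 0.9436.
sin(ω/2) = (a − b)/(a + b) = 0.1161/2.003 = 0.05795, so ω = 2 arcsin(0.05795) ≈ 6.6°.

6.6°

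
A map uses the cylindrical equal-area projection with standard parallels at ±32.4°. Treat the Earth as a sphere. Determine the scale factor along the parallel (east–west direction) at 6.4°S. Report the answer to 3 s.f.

A cylindrical equal-area projection with standard parallel φ₀ has meridian scale h = cos φ / cos φ₀ and parallel scale k = cos φ₀ / cos φ (so areas are preserved, h·k = 1).
k = cos 32.4° / cos 6.4° = 0.8443/0.9938 = 0.8496.

0.850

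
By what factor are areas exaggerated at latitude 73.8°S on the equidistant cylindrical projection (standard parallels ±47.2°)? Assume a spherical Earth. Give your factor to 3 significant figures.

The equidistant cylindrical projection with φ₀ = 47.2° has h = 1 (meridians true) and k = cos φ₀ / cos φ along parallels.
Areal scale = h·k = 1 × cos φ₀ / cos φ; at 73.8°, h = 1.000, k = 2.435, so h·k = 2.435.

2.44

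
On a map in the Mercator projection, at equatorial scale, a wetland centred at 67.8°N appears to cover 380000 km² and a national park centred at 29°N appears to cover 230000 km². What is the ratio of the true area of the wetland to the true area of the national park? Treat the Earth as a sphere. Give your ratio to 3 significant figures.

0.308

Since Mercator area scale is 1/cos²φ, the true area equals the apparent area multiplied by cos²φ.
True area of wetland: 380000 × cos²(67.8°) = 380000 × 0.1428 = 54250 km².
True area of national park: 230000 × cos²(29°) = 230000 × 0.7650 = 175900 km².
Ratio = 54250 / 175900 ≈ 0.308.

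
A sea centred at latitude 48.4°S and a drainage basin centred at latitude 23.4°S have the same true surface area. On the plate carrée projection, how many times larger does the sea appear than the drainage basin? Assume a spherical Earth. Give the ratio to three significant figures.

1.38

In the plate carrée (x = Rλ, y = Rφ), meridians are true-scale (h = 1) and parallels are stretched by k = sec φ.
Areal scale at 48.4°: h·k = 1.000 × 1.506 = 1.506.
Areal scale at 23.4°: h·k = 1.000 × 1.090 = 1.090.
Ratio = 1.506/1.090 ≈ 1.38.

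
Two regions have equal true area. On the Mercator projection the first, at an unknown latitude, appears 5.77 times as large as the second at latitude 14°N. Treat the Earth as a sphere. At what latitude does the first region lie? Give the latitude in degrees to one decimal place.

66.2°

For equal true areas on Mercator, apparent areas scale as sec²φ, so the ratio is cos²φ₂ / cos²φ₁.
cos²φ₂ / cos²φ₁ = 5.77  ⇒  cos φ₁ = cos 14° / √5.77 = 0.9703/2.402 = 0.4039.
φ₁ = arccos(0.4039) ≈ 66.2°.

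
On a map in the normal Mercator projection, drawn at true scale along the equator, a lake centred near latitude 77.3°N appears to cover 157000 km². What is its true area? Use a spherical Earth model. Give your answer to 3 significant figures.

7590 km²

Mercator is conformal, so the point scale is isotropic: h = k = sec φ = 1/cos φ.
Areal scale = k² = sec²φ = 1/cos²(77.3°) = 1/0.2198² = 20.69.
True area = apparent / (areal scale) = 157000 / 20.69 ≈ 7590 km².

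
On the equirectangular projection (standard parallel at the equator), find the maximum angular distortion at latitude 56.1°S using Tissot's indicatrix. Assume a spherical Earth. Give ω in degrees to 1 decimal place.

For the equirectangular projection with φ₀ = 0 (plate carrée), h = 1 along meridians and k = sec φ along parallels.
At 56.1°: h = 1.000, k = 1.793; principal scales a = 1.793, b = 1.000.
sin(ω/2) = (a − b)/(a + b) = 0.7929/2.793 = 0.2839, so ω = 2 arcsin(0.2839) ≈ 33.0°.

33.0°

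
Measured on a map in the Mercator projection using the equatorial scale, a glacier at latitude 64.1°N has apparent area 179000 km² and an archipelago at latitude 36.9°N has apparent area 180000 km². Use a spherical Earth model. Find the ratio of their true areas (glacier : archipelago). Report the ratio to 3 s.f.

0.297

Mercator's areal exaggeration is sec²φ; hence true area = (apparent area) · cos²φ.
True area of glacier: 179000 × cos²(64.1°) = 179000 × 0.1908 = 34150 km².
True area of archipelago: 180000 × cos²(36.9°) = 180000 × 0.6395 = 115100 km².
Ratio = 34150 / 115100 ≈ 0.297.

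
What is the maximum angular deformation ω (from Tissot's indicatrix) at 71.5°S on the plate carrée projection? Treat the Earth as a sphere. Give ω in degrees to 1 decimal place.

Plate carrée maps x = Rλ, y = Rφ. The meridian scale is h = 1 and the parallel scale is k = 1/cos φ = sec φ.
At 71.5°: h = 1.000, k = 3.152; principal scales a = 3.152, b = 1.000.
sin(ω/2) = (a − b)/(a + b) = 2.152/4.152 = 0.5183, so ω = 2 arcsin(0.5183) ≈ 62.4°.

62.4°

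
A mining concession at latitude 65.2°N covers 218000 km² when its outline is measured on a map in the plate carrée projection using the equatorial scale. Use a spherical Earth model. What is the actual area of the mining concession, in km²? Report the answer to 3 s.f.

Plate carrée maps x = Rλ, y = Rφ. The meridian scale is h = 1 and the parallel scale is k = 1/cos φ = sec φ.
Areal scale = h·k = 1 × sec φ; at 65.2°, h = 1.000, k = 2.384, so h·k = 2.384.
True area = apparent / (areal scale) = 218000 / 2.384 ≈ 91400 km².

91400 km²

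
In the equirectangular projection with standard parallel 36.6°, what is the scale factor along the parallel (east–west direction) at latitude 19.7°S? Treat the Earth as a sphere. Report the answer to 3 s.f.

The equidistant cylindrical projection with φ₀ = 36.6° has h = 1 (meridians true) and k = cos φ₀ / cos φ along parallels.
k = cos 36.6° / cos 19.7° = 0.8028/0.9415 = 0.8527.

0.853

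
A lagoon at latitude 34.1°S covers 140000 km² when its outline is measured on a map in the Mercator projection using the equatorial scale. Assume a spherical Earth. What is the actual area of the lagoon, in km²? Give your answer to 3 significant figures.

96000 km²

Mercator is conformal, so the point scale is isotropic: h = k = sec φ = 1/cos φ.
Areal scale = k² = sec²φ = 1/cos²(34.1°) = 1/0.8281² = 1.458.
True area = apparent / (areal scale) = 140000 / 1.458 ≈ 96000 km².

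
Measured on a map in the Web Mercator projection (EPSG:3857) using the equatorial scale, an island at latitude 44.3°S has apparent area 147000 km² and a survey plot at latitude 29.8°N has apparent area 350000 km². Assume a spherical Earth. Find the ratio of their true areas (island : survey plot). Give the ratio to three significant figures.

0.286

Mercator's areal exaggeration is sec²φ; hence true area = (apparent area) · cos²φ.
True area of island: 147000 × cos²(44.3°) = 147000 × 0.5122 = 75300 km².
True area of survey plot: 350000 × cos²(29.8°) = 350000 × 0.7530 = 263600 km².
Ratio = 75300 / 263600 ≈ 0.286.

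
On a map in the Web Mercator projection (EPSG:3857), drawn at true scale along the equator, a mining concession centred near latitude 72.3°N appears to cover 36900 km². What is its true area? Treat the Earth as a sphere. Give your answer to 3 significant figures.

3410 km²

The Mercator projection is conformal; its linear scale factor is the same in every direction and equals sec φ = 1/cos φ.
Areal scale = k² = sec²φ = 1/cos²(72.3°) = 1/0.3040² = 10.82.
True area = apparent / (areal scale) = 36900 / 10.82 ≈ 3410 km².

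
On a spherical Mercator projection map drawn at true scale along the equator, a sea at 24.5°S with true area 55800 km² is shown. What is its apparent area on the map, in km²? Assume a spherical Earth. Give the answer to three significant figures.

67400 km²

For Mercator, h = k = sec φ (a conformal cylindrical projection has a single point scale, 1/cos φ).
Areal scale = k² = sec²φ = 1/cos²(24.5°) = 1/0.9100² = 1.208.
Apparent area = 55800 × 1.208 ≈ 67400 km².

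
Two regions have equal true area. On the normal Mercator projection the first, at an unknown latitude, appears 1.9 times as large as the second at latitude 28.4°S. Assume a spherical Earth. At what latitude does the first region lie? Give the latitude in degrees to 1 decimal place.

50.3°

Mercator areal scale is sec²φ, so apparent-area ratio = sec²φ₁ / sec²φ₂ = cos²φ₂ / cos²φ₁.
cos²φ₂ / cos²φ₁ = 1.9  ⇒  cos φ₁ = cos 28.4° / √1.9 = 0.8796/1.378 = 0.6382.
φ₁ = arccos(0.6382) ≈ 50.3°.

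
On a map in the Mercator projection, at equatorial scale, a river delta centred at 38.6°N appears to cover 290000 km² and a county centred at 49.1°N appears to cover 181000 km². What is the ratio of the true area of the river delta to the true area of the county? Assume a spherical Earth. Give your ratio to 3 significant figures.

Since Mercator area scale is 1/cos²φ, the true area equals the apparent area multiplied by cos²φ.
True area of river delta: 290000 × cos²(38.6°) = 290000 × 0.6108 = 177100 km².
True area of county: 181000 × cos²(49.1°) = 181000 × 0.4287 = 77590 km².
Ratio = 177100 / 77590 ≈ 2.28.

2.28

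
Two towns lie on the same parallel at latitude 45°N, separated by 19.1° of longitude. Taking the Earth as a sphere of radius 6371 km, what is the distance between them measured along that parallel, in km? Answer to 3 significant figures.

Arc length along a parallel = R cos φ · Δλ (with Δλ in radians).
= 6371 × cos 45° × (19.1° × π/180) = 6371 × 0.7071 × 0.3334 ≈ 1500 km.

1500 km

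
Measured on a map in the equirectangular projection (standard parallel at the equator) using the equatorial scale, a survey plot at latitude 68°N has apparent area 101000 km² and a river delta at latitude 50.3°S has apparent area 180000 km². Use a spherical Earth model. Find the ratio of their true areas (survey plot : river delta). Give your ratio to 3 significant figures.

0.329

Plate carrée has h = 1 and k = sec φ, giving areal scale sec φ; true area = (apparent area) · cos φ.
True area of survey plot: 101000 × cos(68°) = 101000 × 0.3746 = 37840 km².
True area of river delta: 180000 × cos(50.3°) = 180000 × 0.6388 = 115000 km².
Ratio = 37840 / 115000 ≈ 0.329.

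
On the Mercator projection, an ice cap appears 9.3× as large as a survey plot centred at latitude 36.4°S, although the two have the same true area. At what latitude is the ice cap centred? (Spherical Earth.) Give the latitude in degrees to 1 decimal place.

74.7°

For equal true areas on Mercator, apparent areas scale as sec²φ, so the ratio is cos²φ₂ / cos²φ₁.
cos²φ₂ / cos²φ₁ = 9.3  ⇒  cos φ₁ = cos 36.4° / √9.3 = 0.8049/3.050 = 0.2639.
φ₁ = arccos(0.2639) ≈ 74.7°.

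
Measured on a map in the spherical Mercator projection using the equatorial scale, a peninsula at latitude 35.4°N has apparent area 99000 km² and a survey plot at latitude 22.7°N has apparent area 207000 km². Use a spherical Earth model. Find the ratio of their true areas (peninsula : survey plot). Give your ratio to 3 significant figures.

0.373

Mercator's areal exaggeration is sec²φ; hence true area = (apparent area) · cos²φ.
True area of peninsula: 99000 × cos²(35.4°) = 99000 × 0.6644 = 65780 km².
True area of survey plot: 207000 × cos²(22.7°) = 207000 × 0.8511 = 176200 km².
Ratio = 65780 / 176200 ≈ 0.373.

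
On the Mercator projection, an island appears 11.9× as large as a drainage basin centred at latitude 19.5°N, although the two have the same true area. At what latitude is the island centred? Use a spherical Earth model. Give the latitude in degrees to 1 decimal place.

74.1°

For equal true areas on Mercator, apparent areas scale as sec²φ, so the ratio is cos²φ₂ / cos²φ₁.
cos²φ₂ / cos²φ₁ = 11.9  ⇒  cos φ₁ = cos 19.5° / √11.9 = 0.9426/3.450 = 0.2733.
φ₁ = arccos(0.2733) ≈ 74.1°.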